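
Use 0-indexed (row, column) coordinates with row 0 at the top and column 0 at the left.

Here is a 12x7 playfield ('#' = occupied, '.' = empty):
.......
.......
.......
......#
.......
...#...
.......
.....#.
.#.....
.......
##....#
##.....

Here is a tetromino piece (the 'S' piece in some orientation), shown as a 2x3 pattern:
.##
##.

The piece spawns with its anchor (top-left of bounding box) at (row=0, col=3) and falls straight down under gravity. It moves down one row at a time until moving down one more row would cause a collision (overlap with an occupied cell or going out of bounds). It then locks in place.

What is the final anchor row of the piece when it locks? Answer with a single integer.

Spawn at (row=0, col=3). Try each row:
  row 0: fits
  row 1: fits
  row 2: fits
  row 3: fits
  row 4: blocked -> lock at row 3

Answer: 3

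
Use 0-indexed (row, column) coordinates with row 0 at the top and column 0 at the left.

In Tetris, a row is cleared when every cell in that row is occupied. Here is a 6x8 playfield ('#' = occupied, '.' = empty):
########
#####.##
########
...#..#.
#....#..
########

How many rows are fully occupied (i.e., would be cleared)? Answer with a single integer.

Answer: 3

Derivation:
Check each row:
  row 0: 0 empty cells -> FULL (clear)
  row 1: 1 empty cell -> not full
  row 2: 0 empty cells -> FULL (clear)
  row 3: 6 empty cells -> not full
  row 4: 6 empty cells -> not full
  row 5: 0 empty cells -> FULL (clear)
Total rows cleared: 3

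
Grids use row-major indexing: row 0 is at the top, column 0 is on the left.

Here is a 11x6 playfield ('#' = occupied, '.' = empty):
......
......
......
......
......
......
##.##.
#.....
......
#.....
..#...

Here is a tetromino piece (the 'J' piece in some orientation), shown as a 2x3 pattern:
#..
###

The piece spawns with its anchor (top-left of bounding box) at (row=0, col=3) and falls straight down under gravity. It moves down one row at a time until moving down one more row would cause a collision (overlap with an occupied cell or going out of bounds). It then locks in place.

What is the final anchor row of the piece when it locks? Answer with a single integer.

Answer: 4

Derivation:
Spawn at (row=0, col=3). Try each row:
  row 0: fits
  row 1: fits
  row 2: fits
  row 3: fits
  row 4: fits
  row 5: blocked -> lock at row 4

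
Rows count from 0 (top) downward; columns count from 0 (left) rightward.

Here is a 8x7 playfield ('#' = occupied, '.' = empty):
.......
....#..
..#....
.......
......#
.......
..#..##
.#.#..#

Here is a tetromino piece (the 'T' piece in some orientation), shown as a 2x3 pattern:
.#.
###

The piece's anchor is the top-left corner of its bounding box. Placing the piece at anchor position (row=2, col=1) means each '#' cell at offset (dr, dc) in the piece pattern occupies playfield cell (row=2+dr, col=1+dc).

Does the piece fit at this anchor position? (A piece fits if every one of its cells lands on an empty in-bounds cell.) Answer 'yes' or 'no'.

Check each piece cell at anchor (2, 1):
  offset (0,1) -> (2,2): occupied ('#') -> FAIL
  offset (1,0) -> (3,1): empty -> OK
  offset (1,1) -> (3,2): empty -> OK
  offset (1,2) -> (3,3): empty -> OK
All cells valid: no

Answer: no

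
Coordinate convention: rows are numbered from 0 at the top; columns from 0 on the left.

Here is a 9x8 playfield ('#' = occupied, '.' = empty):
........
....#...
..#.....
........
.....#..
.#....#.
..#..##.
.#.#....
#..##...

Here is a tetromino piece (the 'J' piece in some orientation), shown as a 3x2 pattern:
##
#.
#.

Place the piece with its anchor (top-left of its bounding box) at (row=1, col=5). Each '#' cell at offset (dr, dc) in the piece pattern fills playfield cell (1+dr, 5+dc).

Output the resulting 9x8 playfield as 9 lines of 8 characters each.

Answer: ........
....###.
..#..#..
.....#..
.....#..
.#....#.
..#..##.
.#.#....
#..##...

Derivation:
Fill (1+0,5+0) = (1,5)
Fill (1+0,5+1) = (1,6)
Fill (1+1,5+0) = (2,5)
Fill (1+2,5+0) = (3,5)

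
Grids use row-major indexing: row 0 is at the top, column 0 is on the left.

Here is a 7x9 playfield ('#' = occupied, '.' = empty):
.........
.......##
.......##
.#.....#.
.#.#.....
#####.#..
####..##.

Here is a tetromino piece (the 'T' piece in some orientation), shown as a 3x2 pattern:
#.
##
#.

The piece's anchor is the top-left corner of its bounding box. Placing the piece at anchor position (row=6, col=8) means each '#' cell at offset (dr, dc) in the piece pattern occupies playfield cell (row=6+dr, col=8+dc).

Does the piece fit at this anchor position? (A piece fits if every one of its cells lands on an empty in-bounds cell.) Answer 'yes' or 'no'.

Check each piece cell at anchor (6, 8):
  offset (0,0) -> (6,8): empty -> OK
  offset (1,0) -> (7,8): out of bounds -> FAIL
  offset (1,1) -> (7,9): out of bounds -> FAIL
  offset (2,0) -> (8,8): out of bounds -> FAIL
All cells valid: no

Answer: no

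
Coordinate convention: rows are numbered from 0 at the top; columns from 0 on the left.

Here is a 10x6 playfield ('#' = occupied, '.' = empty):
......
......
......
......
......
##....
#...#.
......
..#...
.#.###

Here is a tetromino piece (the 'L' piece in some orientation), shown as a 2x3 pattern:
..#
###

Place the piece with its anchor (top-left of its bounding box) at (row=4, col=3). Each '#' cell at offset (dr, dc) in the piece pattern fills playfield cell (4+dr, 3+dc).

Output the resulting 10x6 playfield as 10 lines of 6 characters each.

Answer: ......
......
......
......
.....#
##.###
#...#.
......
..#...
.#.###

Derivation:
Fill (4+0,3+2) = (4,5)
Fill (4+1,3+0) = (5,3)
Fill (4+1,3+1) = (5,4)
Fill (4+1,3+2) = (5,5)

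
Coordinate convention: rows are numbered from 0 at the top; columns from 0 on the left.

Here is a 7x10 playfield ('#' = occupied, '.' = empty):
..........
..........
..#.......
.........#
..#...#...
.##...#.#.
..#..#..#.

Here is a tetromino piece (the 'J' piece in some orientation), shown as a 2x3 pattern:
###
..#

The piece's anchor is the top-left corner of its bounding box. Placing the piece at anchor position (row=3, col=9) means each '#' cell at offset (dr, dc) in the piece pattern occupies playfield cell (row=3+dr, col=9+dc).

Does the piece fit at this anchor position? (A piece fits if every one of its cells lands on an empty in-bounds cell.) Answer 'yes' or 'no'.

Answer: no

Derivation:
Check each piece cell at anchor (3, 9):
  offset (0,0) -> (3,9): occupied ('#') -> FAIL
  offset (0,1) -> (3,10): out of bounds -> FAIL
  offset (0,2) -> (3,11): out of bounds -> FAIL
  offset (1,2) -> (4,11): out of bounds -> FAIL
All cells valid: no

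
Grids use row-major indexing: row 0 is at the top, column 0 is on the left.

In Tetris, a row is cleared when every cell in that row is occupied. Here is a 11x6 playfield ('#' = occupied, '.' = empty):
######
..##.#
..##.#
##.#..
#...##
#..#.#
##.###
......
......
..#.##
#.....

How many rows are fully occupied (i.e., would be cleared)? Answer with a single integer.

Answer: 1

Derivation:
Check each row:
  row 0: 0 empty cells -> FULL (clear)
  row 1: 3 empty cells -> not full
  row 2: 3 empty cells -> not full
  row 3: 3 empty cells -> not full
  row 4: 3 empty cells -> not full
  row 5: 3 empty cells -> not full
  row 6: 1 empty cell -> not full
  row 7: 6 empty cells -> not full
  row 8: 6 empty cells -> not full
  row 9: 3 empty cells -> not full
  row 10: 5 empty cells -> not full
Total rows cleared: 1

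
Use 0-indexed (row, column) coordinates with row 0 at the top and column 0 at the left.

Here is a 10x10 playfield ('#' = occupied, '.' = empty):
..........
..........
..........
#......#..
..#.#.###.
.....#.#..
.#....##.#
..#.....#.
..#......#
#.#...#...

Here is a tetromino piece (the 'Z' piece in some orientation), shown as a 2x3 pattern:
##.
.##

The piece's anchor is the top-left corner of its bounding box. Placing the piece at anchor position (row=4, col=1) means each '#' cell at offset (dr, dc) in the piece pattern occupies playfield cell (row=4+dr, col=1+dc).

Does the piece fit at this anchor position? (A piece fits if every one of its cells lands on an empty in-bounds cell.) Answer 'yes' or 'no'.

Check each piece cell at anchor (4, 1):
  offset (0,0) -> (4,1): empty -> OK
  offset (0,1) -> (4,2): occupied ('#') -> FAIL
  offset (1,1) -> (5,2): empty -> OK
  offset (1,2) -> (5,3): empty -> OK
All cells valid: no

Answer: no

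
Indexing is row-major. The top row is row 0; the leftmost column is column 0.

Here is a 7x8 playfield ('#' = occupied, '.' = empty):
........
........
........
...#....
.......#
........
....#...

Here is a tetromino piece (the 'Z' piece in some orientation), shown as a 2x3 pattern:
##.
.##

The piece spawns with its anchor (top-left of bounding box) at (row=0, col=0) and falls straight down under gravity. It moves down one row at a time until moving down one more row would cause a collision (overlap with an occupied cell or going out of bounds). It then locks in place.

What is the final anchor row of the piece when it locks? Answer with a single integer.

Answer: 5

Derivation:
Spawn at (row=0, col=0). Try each row:
  row 0: fits
  row 1: fits
  row 2: fits
  row 3: fits
  row 4: fits
  row 5: fits
  row 6: blocked -> lock at row 5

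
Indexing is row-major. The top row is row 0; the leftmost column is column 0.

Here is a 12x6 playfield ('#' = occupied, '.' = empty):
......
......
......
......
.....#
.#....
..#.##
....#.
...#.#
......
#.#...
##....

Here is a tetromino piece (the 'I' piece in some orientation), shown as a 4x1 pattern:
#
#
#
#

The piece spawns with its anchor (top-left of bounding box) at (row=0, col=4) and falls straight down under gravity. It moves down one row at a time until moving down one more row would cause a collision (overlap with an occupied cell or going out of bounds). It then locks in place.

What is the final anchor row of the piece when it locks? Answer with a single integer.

Answer: 2

Derivation:
Spawn at (row=0, col=4). Try each row:
  row 0: fits
  row 1: fits
  row 2: fits
  row 3: blocked -> lock at row 2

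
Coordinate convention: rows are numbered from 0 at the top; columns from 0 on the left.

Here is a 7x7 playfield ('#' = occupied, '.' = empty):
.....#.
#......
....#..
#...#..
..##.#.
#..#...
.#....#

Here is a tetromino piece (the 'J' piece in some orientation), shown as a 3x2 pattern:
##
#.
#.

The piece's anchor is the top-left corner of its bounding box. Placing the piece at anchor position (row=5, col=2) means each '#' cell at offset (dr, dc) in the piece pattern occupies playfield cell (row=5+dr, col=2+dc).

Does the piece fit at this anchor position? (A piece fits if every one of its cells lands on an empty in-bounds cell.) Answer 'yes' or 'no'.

Answer: no

Derivation:
Check each piece cell at anchor (5, 2):
  offset (0,0) -> (5,2): empty -> OK
  offset (0,1) -> (5,3): occupied ('#') -> FAIL
  offset (1,0) -> (6,2): empty -> OK
  offset (2,0) -> (7,2): out of bounds -> FAIL
All cells valid: no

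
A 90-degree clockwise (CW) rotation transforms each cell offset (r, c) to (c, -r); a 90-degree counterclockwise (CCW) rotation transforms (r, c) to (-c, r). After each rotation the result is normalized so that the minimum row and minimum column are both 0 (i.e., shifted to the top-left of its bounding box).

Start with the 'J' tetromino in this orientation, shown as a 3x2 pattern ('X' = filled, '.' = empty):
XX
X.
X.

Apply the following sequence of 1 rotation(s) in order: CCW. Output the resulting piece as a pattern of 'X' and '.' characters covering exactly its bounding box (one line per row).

Answer: X..
XXX

Derivation:
Start:
XX
X.
X.
After rotation 1 (CCW):
X..
XXX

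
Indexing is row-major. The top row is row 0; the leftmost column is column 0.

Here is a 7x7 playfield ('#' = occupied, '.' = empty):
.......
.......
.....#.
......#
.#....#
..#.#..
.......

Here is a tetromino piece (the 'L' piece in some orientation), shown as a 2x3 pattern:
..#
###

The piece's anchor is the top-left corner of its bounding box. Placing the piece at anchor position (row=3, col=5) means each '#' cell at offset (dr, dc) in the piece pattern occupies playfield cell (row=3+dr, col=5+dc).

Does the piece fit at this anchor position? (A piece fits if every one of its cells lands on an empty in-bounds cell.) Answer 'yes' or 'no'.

Answer: no

Derivation:
Check each piece cell at anchor (3, 5):
  offset (0,2) -> (3,7): out of bounds -> FAIL
  offset (1,0) -> (4,5): empty -> OK
  offset (1,1) -> (4,6): occupied ('#') -> FAIL
  offset (1,2) -> (4,7): out of bounds -> FAIL
All cells valid: no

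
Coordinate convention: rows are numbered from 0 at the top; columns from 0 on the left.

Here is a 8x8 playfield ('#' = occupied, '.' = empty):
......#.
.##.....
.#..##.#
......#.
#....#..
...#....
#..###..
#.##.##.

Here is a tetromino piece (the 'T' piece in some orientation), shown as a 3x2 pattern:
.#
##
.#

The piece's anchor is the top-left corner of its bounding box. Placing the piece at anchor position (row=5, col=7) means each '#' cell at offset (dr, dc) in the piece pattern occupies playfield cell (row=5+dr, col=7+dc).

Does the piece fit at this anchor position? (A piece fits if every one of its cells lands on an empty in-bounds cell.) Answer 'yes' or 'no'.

Answer: no

Derivation:
Check each piece cell at anchor (5, 7):
  offset (0,1) -> (5,8): out of bounds -> FAIL
  offset (1,0) -> (6,7): empty -> OK
  offset (1,1) -> (6,8): out of bounds -> FAIL
  offset (2,1) -> (7,8): out of bounds -> FAIL
All cells valid: no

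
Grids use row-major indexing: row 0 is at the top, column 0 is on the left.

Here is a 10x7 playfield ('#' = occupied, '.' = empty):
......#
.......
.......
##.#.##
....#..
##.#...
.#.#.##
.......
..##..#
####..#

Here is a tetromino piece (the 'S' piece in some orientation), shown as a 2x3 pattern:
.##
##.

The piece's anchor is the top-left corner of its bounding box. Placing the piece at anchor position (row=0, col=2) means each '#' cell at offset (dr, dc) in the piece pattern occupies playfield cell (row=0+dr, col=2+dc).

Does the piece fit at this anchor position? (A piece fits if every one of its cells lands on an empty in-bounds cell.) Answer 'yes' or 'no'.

Check each piece cell at anchor (0, 2):
  offset (0,1) -> (0,3): empty -> OK
  offset (0,2) -> (0,4): empty -> OK
  offset (1,0) -> (1,2): empty -> OK
  offset (1,1) -> (1,3): empty -> OK
All cells valid: yes

Answer: yes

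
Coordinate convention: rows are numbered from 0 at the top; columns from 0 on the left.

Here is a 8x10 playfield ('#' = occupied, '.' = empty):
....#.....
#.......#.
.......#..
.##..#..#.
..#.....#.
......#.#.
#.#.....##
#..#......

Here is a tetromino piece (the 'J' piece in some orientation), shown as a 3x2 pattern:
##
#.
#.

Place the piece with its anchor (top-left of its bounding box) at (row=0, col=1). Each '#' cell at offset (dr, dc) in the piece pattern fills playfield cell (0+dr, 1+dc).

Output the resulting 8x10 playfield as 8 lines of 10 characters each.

Answer: .##.#.....
##......#.
.#.....#..
.##..#..#.
..#.....#.
......#.#.
#.#.....##
#..#......

Derivation:
Fill (0+0,1+0) = (0,1)
Fill (0+0,1+1) = (0,2)
Fill (0+1,1+0) = (1,1)
Fill (0+2,1+0) = (2,1)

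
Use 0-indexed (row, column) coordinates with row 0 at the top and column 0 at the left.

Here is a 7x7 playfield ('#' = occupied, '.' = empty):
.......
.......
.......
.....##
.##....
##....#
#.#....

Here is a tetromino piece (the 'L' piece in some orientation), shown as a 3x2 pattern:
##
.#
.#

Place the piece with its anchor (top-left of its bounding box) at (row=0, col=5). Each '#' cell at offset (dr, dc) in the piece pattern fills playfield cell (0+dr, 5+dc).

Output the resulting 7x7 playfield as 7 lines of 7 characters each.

Fill (0+0,5+0) = (0,5)
Fill (0+0,5+1) = (0,6)
Fill (0+1,5+1) = (1,6)
Fill (0+2,5+1) = (2,6)

Answer: .....##
......#
......#
.....##
.##....
##....#
#.#....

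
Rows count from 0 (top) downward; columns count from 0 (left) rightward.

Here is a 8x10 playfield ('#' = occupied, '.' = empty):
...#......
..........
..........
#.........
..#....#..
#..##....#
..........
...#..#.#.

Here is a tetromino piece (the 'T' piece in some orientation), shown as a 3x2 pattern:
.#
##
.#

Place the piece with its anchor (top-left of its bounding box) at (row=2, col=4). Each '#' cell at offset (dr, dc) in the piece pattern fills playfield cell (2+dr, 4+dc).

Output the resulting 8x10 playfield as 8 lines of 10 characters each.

Fill (2+0,4+1) = (2,5)
Fill (2+1,4+0) = (3,4)
Fill (2+1,4+1) = (3,5)
Fill (2+2,4+1) = (4,5)

Answer: ...#......
..........
.....#....
#...##....
..#..#.#..
#..##....#
..........
...#..#.#.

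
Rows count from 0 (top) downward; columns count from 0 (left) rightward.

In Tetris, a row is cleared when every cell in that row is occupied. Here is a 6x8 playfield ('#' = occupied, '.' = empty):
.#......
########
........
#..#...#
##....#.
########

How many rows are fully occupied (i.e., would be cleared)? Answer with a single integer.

Check each row:
  row 0: 7 empty cells -> not full
  row 1: 0 empty cells -> FULL (clear)
  row 2: 8 empty cells -> not full
  row 3: 5 empty cells -> not full
  row 4: 5 empty cells -> not full
  row 5: 0 empty cells -> FULL (clear)
Total rows cleared: 2

Answer: 2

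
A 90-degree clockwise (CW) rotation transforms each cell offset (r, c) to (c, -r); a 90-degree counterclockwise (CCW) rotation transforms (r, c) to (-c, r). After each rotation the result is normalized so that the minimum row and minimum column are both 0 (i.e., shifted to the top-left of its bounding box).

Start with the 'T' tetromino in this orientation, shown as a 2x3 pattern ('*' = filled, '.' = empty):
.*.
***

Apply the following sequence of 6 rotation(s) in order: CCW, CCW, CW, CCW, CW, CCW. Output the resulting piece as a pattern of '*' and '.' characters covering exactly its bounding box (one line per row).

Start:
.*.
***
After rotation 1 (CCW):
.*
**
.*
After rotation 2 (CCW):
***
.*.
After rotation 3 (CW):
.*
**
.*
After rotation 4 (CCW):
***
.*.
After rotation 5 (CW):
.*
**
.*
After rotation 6 (CCW):
***
.*.

Answer: ***
.*.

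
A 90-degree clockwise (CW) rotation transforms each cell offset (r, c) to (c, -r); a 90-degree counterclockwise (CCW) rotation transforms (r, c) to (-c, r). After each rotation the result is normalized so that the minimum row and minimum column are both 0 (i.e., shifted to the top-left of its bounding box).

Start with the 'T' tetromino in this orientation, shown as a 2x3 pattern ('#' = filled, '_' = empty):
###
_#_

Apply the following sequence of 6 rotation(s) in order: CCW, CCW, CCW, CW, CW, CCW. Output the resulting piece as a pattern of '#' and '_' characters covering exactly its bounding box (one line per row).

Answer: _#_
###

Derivation:
Start:
###
_#_
After rotation 1 (CCW):
#_
##
#_
After rotation 2 (CCW):
_#_
###
After rotation 3 (CCW):
_#
##
_#
After rotation 4 (CW):
_#_
###
After rotation 5 (CW):
#_
##
#_
After rotation 6 (CCW):
_#_
###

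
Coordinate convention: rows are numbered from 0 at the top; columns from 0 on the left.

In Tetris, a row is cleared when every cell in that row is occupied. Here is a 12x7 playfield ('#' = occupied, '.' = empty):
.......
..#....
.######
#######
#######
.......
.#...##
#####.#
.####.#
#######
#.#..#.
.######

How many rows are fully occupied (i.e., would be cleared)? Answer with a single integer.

Answer: 3

Derivation:
Check each row:
  row 0: 7 empty cells -> not full
  row 1: 6 empty cells -> not full
  row 2: 1 empty cell -> not full
  row 3: 0 empty cells -> FULL (clear)
  row 4: 0 empty cells -> FULL (clear)
  row 5: 7 empty cells -> not full
  row 6: 4 empty cells -> not full
  row 7: 1 empty cell -> not full
  row 8: 2 empty cells -> not full
  row 9: 0 empty cells -> FULL (clear)
  row 10: 4 empty cells -> not full
  row 11: 1 empty cell -> not full
Total rows cleared: 3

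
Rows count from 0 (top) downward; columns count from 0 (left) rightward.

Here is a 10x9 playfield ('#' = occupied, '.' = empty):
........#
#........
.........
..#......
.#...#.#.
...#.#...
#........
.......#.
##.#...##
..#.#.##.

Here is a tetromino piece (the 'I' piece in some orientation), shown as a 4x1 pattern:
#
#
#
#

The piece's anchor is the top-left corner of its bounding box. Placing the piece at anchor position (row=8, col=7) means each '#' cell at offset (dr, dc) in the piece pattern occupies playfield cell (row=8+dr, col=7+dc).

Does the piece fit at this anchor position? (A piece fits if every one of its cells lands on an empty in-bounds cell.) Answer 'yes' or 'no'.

Check each piece cell at anchor (8, 7):
  offset (0,0) -> (8,7): occupied ('#') -> FAIL
  offset (1,0) -> (9,7): occupied ('#') -> FAIL
  offset (2,0) -> (10,7): out of bounds -> FAIL
  offset (3,0) -> (11,7): out of bounds -> FAIL
All cells valid: no

Answer: no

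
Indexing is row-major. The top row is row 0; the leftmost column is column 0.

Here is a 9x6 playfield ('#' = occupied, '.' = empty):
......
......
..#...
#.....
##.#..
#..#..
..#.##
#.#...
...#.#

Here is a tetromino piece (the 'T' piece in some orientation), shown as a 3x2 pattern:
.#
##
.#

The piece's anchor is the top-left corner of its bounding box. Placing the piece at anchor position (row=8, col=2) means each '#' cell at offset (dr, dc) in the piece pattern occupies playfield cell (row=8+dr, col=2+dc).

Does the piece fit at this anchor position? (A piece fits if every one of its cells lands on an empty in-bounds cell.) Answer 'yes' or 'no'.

Check each piece cell at anchor (8, 2):
  offset (0,1) -> (8,3): occupied ('#') -> FAIL
  offset (1,0) -> (9,2): out of bounds -> FAIL
  offset (1,1) -> (9,3): out of bounds -> FAIL
  offset (2,1) -> (10,3): out of bounds -> FAIL
All cells valid: no

Answer: no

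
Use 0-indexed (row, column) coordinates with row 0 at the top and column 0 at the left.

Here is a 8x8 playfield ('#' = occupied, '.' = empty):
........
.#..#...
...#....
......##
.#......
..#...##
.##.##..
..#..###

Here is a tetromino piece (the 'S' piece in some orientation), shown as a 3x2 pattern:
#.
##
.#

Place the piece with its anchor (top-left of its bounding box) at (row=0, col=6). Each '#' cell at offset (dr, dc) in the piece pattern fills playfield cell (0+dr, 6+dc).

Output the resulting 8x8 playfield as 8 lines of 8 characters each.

Fill (0+0,6+0) = (0,6)
Fill (0+1,6+0) = (1,6)
Fill (0+1,6+1) = (1,7)
Fill (0+2,6+1) = (2,7)

Answer: ......#.
.#..#.##
...#...#
......##
.#......
..#...##
.##.##..
..#..###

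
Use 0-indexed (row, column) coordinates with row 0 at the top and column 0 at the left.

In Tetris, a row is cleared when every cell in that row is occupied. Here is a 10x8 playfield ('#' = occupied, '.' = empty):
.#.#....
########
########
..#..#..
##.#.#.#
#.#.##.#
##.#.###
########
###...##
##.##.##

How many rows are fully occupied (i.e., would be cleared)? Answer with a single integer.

Answer: 3

Derivation:
Check each row:
  row 0: 6 empty cells -> not full
  row 1: 0 empty cells -> FULL (clear)
  row 2: 0 empty cells -> FULL (clear)
  row 3: 6 empty cells -> not full
  row 4: 3 empty cells -> not full
  row 5: 3 empty cells -> not full
  row 6: 2 empty cells -> not full
  row 7: 0 empty cells -> FULL (clear)
  row 8: 3 empty cells -> not full
  row 9: 2 empty cells -> not full
Total rows cleared: 3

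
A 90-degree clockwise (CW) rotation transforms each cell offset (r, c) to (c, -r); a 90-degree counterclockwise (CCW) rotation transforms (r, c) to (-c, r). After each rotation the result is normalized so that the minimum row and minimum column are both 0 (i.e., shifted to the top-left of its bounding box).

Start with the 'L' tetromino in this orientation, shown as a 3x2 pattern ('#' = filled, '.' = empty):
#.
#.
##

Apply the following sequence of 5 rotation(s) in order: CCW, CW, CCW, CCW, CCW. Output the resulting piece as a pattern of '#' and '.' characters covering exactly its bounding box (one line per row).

Start:
#.
#.
##
After rotation 1 (CCW):
..#
###
After rotation 2 (CW):
#.
#.
##
After rotation 3 (CCW):
..#
###
After rotation 4 (CCW):
##
.#
.#
After rotation 5 (CCW):
###
#..

Answer: ###
#..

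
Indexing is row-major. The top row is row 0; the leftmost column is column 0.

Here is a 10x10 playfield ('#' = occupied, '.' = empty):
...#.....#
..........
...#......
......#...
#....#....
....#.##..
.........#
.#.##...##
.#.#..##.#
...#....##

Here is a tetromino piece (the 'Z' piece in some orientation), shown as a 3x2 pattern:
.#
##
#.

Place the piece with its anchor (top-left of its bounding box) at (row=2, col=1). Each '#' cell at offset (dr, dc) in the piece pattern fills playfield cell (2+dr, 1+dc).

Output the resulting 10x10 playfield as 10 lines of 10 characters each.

Answer: ...#.....#
..........
..##......
.##...#...
##...#....
....#.##..
.........#
.#.##...##
.#.#..##.#
...#....##

Derivation:
Fill (2+0,1+1) = (2,2)
Fill (2+1,1+0) = (3,1)
Fill (2+1,1+1) = (3,2)
Fill (2+2,1+0) = (4,1)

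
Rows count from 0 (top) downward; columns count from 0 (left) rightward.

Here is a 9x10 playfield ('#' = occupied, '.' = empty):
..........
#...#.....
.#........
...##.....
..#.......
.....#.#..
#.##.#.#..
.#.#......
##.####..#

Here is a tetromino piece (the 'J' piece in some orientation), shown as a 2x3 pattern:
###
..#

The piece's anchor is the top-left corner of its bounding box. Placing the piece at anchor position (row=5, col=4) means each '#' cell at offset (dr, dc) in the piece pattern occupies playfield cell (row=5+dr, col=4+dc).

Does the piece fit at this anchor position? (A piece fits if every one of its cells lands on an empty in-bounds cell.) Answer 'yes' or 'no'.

Answer: no

Derivation:
Check each piece cell at anchor (5, 4):
  offset (0,0) -> (5,4): empty -> OK
  offset (0,1) -> (5,5): occupied ('#') -> FAIL
  offset (0,2) -> (5,6): empty -> OK
  offset (1,2) -> (6,6): empty -> OK
All cells valid: no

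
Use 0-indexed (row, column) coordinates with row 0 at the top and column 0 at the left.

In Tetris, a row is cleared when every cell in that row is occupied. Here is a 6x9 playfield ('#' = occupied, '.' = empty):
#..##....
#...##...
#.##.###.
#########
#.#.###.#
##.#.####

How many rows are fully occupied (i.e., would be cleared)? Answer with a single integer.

Check each row:
  row 0: 6 empty cells -> not full
  row 1: 6 empty cells -> not full
  row 2: 3 empty cells -> not full
  row 3: 0 empty cells -> FULL (clear)
  row 4: 3 empty cells -> not full
  row 5: 2 empty cells -> not full
Total rows cleared: 1

Answer: 1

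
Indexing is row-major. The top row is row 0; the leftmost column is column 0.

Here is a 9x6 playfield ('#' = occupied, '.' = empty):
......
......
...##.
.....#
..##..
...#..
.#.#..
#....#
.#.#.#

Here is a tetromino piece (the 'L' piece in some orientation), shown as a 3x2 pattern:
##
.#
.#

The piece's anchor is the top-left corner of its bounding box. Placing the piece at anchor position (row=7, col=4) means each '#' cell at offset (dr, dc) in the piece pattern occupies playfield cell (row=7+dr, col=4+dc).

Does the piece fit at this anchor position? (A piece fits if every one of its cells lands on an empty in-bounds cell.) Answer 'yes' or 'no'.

Answer: no

Derivation:
Check each piece cell at anchor (7, 4):
  offset (0,0) -> (7,4): empty -> OK
  offset (0,1) -> (7,5): occupied ('#') -> FAIL
  offset (1,1) -> (8,5): occupied ('#') -> FAIL
  offset (2,1) -> (9,5): out of bounds -> FAIL
All cells valid: no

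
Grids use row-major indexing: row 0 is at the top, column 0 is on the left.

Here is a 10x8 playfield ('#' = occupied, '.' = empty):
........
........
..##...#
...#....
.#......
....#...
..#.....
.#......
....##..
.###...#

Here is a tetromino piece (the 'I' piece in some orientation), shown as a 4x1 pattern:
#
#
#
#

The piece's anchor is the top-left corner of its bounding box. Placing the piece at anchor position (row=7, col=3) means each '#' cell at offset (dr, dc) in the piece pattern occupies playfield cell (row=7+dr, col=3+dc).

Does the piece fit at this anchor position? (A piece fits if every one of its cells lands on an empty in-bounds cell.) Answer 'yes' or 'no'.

Check each piece cell at anchor (7, 3):
  offset (0,0) -> (7,3): empty -> OK
  offset (1,0) -> (8,3): empty -> OK
  offset (2,0) -> (9,3): occupied ('#') -> FAIL
  offset (3,0) -> (10,3): out of bounds -> FAIL
All cells valid: no

Answer: no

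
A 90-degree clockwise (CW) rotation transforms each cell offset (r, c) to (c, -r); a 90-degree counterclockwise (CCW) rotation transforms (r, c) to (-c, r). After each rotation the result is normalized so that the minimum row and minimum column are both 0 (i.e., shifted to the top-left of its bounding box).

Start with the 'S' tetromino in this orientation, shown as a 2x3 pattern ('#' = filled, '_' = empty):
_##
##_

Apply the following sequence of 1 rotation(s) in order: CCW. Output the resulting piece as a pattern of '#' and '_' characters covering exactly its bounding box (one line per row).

Answer: #_
##
_#

Derivation:
Start:
_##
##_
After rotation 1 (CCW):
#_
##
_#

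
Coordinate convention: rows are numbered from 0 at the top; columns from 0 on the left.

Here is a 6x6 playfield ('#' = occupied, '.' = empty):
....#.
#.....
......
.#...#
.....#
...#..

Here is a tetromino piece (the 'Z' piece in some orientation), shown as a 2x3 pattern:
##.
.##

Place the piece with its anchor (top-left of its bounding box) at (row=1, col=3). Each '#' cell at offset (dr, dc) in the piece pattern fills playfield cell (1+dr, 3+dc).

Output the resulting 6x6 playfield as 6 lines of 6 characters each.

Fill (1+0,3+0) = (1,3)
Fill (1+0,3+1) = (1,4)
Fill (1+1,3+1) = (2,4)
Fill (1+1,3+2) = (2,5)

Answer: ....#.
#..##.
....##
.#...#
.....#
...#..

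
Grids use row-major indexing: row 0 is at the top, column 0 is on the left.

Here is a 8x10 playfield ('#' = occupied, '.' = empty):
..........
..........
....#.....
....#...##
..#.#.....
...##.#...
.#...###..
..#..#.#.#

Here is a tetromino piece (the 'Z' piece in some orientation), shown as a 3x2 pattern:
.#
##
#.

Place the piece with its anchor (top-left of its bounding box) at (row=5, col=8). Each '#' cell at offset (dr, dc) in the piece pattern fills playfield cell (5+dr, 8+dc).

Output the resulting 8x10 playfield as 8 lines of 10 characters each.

Fill (5+0,8+1) = (5,9)
Fill (5+1,8+0) = (6,8)
Fill (5+1,8+1) = (6,9)
Fill (5+2,8+0) = (7,8)

Answer: ..........
..........
....#.....
....#...##
..#.#.....
...##.#..#
.#...#####
..#..#.###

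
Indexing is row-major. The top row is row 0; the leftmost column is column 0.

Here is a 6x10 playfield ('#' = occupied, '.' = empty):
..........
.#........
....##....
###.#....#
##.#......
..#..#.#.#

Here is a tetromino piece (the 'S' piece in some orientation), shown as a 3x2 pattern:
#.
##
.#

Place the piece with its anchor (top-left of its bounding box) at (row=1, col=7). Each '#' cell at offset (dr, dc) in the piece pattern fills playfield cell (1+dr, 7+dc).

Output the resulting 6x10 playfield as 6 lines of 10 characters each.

Fill (1+0,7+0) = (1,7)
Fill (1+1,7+0) = (2,7)
Fill (1+1,7+1) = (2,8)
Fill (1+2,7+1) = (3,8)

Answer: ..........
.#.....#..
....##.##.
###.#...##
##.#......
..#..#.#.#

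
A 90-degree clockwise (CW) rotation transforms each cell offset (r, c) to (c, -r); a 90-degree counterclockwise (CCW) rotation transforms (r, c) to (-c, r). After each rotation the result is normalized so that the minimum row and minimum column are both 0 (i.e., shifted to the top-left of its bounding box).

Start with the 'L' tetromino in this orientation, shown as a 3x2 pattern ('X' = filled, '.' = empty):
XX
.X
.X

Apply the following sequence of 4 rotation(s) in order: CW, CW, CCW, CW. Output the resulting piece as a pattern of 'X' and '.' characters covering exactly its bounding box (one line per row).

Start:
XX
.X
.X
After rotation 1 (CW):
..X
XXX
After rotation 2 (CW):
X.
X.
XX
After rotation 3 (CCW):
..X
XXX
After rotation 4 (CW):
X.
X.
XX

Answer: X.
X.
XX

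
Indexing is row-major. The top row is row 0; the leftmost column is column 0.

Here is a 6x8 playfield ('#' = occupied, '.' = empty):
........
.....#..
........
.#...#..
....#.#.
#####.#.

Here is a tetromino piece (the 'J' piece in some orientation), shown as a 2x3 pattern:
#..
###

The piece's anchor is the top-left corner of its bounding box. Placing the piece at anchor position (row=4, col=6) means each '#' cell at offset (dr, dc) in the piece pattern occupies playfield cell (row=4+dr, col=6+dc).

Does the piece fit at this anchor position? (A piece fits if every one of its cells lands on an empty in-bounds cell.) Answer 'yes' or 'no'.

Check each piece cell at anchor (4, 6):
  offset (0,0) -> (4,6): occupied ('#') -> FAIL
  offset (1,0) -> (5,6): occupied ('#') -> FAIL
  offset (1,1) -> (5,7): empty -> OK
  offset (1,2) -> (5,8): out of bounds -> FAIL
All cells valid: no

Answer: no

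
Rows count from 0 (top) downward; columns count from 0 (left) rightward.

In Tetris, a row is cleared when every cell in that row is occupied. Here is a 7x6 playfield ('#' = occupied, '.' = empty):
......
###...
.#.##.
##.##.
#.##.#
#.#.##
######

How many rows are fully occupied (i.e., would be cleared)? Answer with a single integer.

Check each row:
  row 0: 6 empty cells -> not full
  row 1: 3 empty cells -> not full
  row 2: 3 empty cells -> not full
  row 3: 2 empty cells -> not full
  row 4: 2 empty cells -> not full
  row 5: 2 empty cells -> not full
  row 6: 0 empty cells -> FULL (clear)
Total rows cleared: 1

Answer: 1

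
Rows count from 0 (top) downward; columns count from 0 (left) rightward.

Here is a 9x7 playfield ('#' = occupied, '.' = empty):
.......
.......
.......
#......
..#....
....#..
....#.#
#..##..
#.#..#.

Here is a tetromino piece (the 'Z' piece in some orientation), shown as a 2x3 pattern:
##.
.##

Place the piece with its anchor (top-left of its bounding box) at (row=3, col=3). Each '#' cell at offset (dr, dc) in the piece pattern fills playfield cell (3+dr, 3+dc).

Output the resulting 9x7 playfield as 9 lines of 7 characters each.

Fill (3+0,3+0) = (3,3)
Fill (3+0,3+1) = (3,4)
Fill (3+1,3+1) = (4,4)
Fill (3+1,3+2) = (4,5)

Answer: .......
.......
.......
#..##..
..#.##.
....#..
....#.#
#..##..
#.#..#.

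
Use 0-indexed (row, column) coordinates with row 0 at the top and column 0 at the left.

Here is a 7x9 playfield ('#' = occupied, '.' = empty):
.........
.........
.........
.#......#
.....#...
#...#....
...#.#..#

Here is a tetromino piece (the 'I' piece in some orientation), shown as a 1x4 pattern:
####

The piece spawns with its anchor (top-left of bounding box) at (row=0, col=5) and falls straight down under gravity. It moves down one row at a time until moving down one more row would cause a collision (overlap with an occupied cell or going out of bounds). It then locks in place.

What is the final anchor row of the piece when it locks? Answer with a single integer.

Answer: 2

Derivation:
Spawn at (row=0, col=5). Try each row:
  row 0: fits
  row 1: fits
  row 2: fits
  row 3: blocked -> lock at row 2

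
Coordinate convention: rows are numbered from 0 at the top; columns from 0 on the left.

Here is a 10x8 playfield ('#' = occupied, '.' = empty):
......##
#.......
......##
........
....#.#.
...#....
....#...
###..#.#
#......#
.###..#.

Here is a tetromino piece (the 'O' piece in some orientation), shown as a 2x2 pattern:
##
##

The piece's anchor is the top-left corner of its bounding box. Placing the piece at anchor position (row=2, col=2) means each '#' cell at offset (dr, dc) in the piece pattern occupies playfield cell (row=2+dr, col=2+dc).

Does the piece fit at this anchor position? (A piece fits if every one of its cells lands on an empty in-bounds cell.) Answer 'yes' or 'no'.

Check each piece cell at anchor (2, 2):
  offset (0,0) -> (2,2): empty -> OK
  offset (0,1) -> (2,3): empty -> OK
  offset (1,0) -> (3,2): empty -> OK
  offset (1,1) -> (3,3): empty -> OK
All cells valid: yes

Answer: yes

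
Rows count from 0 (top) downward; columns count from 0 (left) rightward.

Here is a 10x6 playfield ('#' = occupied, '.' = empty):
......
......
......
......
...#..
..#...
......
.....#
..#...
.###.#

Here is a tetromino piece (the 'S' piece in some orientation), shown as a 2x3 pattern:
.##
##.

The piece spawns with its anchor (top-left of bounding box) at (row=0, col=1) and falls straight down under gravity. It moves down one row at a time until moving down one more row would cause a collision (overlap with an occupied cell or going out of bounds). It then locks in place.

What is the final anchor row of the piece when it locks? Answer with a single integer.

Spawn at (row=0, col=1). Try each row:
  row 0: fits
  row 1: fits
  row 2: fits
  row 3: fits
  row 4: blocked -> lock at row 3

Answer: 3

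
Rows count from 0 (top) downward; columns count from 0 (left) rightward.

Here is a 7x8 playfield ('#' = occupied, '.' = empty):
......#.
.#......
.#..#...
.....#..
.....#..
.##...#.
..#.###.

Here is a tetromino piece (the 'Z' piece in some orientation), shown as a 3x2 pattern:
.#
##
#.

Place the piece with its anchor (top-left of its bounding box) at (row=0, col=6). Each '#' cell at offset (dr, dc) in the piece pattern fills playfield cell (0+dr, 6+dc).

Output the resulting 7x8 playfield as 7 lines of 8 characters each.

Answer: ......##
.#....##
.#..#.#.
.....#..
.....#..
.##...#.
..#.###.

Derivation:
Fill (0+0,6+1) = (0,7)
Fill (0+1,6+0) = (1,6)
Fill (0+1,6+1) = (1,7)
Fill (0+2,6+0) = (2,6)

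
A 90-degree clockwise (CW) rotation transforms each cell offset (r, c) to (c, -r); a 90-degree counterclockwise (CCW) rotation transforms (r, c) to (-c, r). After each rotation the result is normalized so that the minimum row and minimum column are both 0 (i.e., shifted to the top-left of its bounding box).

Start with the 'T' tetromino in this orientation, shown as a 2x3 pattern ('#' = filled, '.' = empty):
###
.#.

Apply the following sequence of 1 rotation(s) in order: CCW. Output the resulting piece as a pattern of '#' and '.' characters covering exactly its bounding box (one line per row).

Start:
###
.#.
After rotation 1 (CCW):
#.
##
#.

Answer: #.
##
#.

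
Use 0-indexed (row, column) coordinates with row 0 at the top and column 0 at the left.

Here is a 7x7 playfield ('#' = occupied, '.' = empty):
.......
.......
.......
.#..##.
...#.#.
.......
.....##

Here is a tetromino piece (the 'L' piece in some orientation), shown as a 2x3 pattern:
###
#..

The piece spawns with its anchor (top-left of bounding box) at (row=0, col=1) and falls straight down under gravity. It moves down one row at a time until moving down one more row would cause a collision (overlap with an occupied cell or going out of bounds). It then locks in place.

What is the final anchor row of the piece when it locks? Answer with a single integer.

Spawn at (row=0, col=1). Try each row:
  row 0: fits
  row 1: fits
  row 2: blocked -> lock at row 1

Answer: 1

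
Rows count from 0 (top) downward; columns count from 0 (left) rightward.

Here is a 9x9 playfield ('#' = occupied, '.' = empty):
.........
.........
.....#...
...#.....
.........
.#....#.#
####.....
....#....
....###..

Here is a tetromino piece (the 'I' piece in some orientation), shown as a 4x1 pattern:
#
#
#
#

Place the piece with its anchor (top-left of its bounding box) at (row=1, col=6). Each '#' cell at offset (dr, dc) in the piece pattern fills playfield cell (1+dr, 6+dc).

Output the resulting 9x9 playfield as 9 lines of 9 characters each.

Answer: .........
......#..
.....##..
...#..#..
......#..
.#....#.#
####.....
....#....
....###..

Derivation:
Fill (1+0,6+0) = (1,6)
Fill (1+1,6+0) = (2,6)
Fill (1+2,6+0) = (3,6)
Fill (1+3,6+0) = (4,6)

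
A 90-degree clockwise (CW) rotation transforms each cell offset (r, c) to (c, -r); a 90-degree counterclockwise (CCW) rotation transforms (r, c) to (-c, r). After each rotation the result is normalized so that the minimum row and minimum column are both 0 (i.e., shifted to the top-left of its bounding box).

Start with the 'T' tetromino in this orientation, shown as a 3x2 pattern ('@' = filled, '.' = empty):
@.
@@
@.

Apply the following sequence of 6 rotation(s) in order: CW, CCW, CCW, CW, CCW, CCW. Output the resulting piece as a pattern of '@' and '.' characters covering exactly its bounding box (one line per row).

Answer: .@
@@
.@

Derivation:
Start:
@.
@@
@.
After rotation 1 (CW):
@@@
.@.
After rotation 2 (CCW):
@.
@@
@.
After rotation 3 (CCW):
.@.
@@@
After rotation 4 (CW):
@.
@@
@.
After rotation 5 (CCW):
.@.
@@@
After rotation 6 (CCW):
.@
@@
.@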